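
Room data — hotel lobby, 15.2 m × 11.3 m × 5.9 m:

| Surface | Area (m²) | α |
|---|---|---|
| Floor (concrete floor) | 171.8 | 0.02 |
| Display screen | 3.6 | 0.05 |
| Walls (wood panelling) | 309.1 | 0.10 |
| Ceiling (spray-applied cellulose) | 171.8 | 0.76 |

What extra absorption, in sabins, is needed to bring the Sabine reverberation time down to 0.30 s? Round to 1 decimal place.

378.8 sabins

A₁ = Σ Sᵢαᵢ = 171.8·0.02 + 3.6·0.05 + 309.1·0.10 + 171.8·0.76 = 165.094 sabins.
For T = 0.30 s, need A₂ = 0.161·V/T = 0.161·1013.384/0.30 = 543.849 sabins.
Additional absorption ΔA = 543.849 − 165.094 = 378.8 sabins.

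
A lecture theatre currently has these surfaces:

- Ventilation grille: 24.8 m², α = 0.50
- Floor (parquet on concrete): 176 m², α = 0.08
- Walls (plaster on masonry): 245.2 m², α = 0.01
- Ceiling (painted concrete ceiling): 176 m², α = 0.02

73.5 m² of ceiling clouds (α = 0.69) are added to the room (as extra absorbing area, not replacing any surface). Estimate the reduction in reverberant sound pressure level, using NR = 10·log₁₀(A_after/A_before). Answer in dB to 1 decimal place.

4.1 dB

Equivalent absorption area: A_before = 24.8×0.50 + 176×0.08 + 245.2×0.01 + 176×0.02 = 32.452 m².
Added absorption = 73.5 × 0.69 = 50.715 sabins.
New total A_after = 83.167 sabins.
Reduction = 10 log₁₀(A_after/A_before) = 10 log₁₀(2.5628) = 4.1 dB.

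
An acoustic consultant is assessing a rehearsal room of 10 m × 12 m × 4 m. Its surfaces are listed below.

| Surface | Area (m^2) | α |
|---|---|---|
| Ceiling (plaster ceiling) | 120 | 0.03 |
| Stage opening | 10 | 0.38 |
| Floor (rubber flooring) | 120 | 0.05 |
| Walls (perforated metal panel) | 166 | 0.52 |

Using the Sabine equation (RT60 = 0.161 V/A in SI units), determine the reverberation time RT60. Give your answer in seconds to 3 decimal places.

0.775 sec

A = Σ Sᵢαᵢ = 120·0.03 + 10·0.38 + 120·0.05 + 166·0.52 = 99.720 sabins.
Room volume: 480 m³.
T = 0.161 V/A = 0.161·480/99.720 = 0.775 s.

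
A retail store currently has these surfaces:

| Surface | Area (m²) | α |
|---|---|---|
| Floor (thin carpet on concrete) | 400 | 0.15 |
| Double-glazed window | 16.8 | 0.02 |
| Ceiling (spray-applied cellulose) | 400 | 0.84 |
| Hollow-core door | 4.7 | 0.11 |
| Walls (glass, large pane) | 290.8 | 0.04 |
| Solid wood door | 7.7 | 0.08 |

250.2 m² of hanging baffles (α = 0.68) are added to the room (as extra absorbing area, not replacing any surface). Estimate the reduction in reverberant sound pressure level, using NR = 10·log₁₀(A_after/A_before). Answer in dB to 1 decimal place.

A_before = Σ Sᵢαᵢ = 400*0.15 + 16.8*0.02 + 400*0.84 + 4.7*0.11 + 290.8*0.04 + 7.7*0.08 = 409.101 sabins.
Added absorption = 250.2 × 0.68 = 170.136 sabins.
New total A_after = 579.237 sabins.
NR = 10·log₁₀(579.237/409.101) = 1.5 dB.

1.5 dB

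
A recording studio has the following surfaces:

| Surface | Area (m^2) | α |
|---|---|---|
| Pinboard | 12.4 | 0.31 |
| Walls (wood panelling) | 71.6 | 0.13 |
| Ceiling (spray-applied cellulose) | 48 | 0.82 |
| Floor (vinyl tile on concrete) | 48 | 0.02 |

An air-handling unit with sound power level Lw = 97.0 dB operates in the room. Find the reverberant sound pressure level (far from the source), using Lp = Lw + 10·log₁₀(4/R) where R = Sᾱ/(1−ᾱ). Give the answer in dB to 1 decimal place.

84.2 dB

Σ(Sᵢαᵢ) = 12.4·0.31 + 71.6·0.13 + 48·0.82 + 48·0.02 = 53.472; total area S = 180.0 m^2.
ᾱ = 0.2971, so room constant R = A/(1−ᾱ) = 76.073 m^2.
Lp = Lw + 10 log₁₀(4/R) = 97.0 -12.79 = 84.2 dB.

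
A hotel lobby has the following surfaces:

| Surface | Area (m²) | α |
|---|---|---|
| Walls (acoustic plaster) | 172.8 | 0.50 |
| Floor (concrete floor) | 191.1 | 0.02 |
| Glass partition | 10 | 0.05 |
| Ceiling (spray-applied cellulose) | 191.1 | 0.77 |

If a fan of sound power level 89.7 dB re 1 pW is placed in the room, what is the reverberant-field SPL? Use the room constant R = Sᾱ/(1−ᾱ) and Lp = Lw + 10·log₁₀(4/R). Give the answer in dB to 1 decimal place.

Σ(Sᵢαᵢ) = 172.8×0.50 + 191.1×0.02 + 10×0.05 + 191.1×0.77 = 237.869; total area S = 565.0 m².
ᾱ = 0.4210, so room constant R = A/(1−ᾱ) = 410.827 m².
Lp = Lw + 10 log₁₀(4/R) = 89.7 -20.12 = 69.6 dB.

69.6 dB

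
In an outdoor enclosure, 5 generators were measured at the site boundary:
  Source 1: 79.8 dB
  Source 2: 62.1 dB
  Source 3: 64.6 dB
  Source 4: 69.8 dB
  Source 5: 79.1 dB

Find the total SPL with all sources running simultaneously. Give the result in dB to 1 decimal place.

82.8 dB

Σ 10^(Lᵢ/10) = 1.908e+08.
L_total = 10·log₁₀(1.908e+08) = 82.8 dB.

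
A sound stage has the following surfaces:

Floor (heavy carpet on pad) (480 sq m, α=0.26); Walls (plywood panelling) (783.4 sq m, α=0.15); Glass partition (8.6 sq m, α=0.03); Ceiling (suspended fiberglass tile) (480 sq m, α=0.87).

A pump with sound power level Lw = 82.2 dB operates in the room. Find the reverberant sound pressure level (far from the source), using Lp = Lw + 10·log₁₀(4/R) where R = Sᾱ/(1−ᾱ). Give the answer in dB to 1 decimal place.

58.0 dB

A = 660.168 sabins; S = 1752.0 sq m.
ᾱ = 0.3768, so room constant R = A/(1−ᾱ) = 1059.320 sq m.
Lp = Lw + 10 log₁₀(4/R) = 82.2 -24.23 = 58.0 dB.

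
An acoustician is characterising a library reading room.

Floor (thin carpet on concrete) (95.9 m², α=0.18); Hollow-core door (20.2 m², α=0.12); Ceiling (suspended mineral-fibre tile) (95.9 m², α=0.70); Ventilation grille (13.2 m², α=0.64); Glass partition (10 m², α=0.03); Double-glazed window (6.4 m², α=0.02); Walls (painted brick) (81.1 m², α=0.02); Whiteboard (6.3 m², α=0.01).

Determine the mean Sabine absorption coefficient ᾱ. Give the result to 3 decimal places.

Total surface area S = 329.0 m².
Weighted sum Σ Sα = 97.377.
ᾱ = 97.377 / 329.0 = 0.296.

0.296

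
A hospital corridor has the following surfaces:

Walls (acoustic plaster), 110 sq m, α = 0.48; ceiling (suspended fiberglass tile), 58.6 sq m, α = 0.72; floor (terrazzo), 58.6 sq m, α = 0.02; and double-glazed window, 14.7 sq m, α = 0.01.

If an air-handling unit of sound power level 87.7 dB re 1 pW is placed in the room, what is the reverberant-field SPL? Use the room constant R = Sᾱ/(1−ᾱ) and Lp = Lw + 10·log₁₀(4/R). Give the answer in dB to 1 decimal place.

A = 96.311 sabins; S = 241.9 sq m.
ᾱ = 0.3981, so room constant R = A/(1−ᾱ) = 160.012 sq m.
Lp = Lw + 10 log₁₀(4/R) = 87.7 -16.02 = 71.7 dB.

71.7 dB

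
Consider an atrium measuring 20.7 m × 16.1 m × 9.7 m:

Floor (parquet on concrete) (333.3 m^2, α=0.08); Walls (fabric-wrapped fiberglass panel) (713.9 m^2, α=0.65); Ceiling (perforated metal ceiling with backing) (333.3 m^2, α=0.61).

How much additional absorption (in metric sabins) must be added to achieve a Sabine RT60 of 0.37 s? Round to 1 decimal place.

712.7 sabins

A₁ = Σ Sᵢαᵢ = 333.3×0.08 + 713.9×0.65 + 333.3×0.61 = 694.012 sabins.
Target A₂ = 0.161·3232.719/0.37 = 1406.670 sabins (V = 3232.719 m³).
Additional absorption ΔA = 1406.670 − 694.012 = 712.7 sabins.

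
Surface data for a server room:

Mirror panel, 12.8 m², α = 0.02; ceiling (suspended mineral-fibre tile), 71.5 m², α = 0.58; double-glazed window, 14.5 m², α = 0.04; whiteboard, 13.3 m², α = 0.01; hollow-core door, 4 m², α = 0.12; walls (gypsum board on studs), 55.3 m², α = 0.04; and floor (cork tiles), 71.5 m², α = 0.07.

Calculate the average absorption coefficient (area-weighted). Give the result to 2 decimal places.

S = Σ Sᵢ = 12.8 + 71.5 + 14.5 + 13.3 + 4 + 55.3 + 71.5 = 242.9 m².
A = 12.8·0.02 + 71.5·0.58 + 14.5·0.04 + 13.3·0.01 + 4·0.12 + 55.3·0.04 + 71.5·0.07 = 50.136 sabins.
ᾱ = A/S = 0.21.

0.21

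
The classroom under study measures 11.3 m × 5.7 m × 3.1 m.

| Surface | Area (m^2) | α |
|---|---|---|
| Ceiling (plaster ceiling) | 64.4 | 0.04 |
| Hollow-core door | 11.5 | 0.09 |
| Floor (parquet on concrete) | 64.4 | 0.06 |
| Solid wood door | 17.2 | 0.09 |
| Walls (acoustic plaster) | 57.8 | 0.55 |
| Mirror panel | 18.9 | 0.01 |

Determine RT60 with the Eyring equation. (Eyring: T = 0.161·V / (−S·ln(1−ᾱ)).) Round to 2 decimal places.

Total surface area S = 64.4 + 11.5 + 64.4 + 17.2 + 57.8 + 18.9 = 234.2 m^2.
Σ(Sᵢαᵢ) = 64.4·0.04 + 11.5·0.09 + 64.4·0.06 + 17.2·0.09 + 57.8·0.55 + 18.9·0.01 = 41.002.
Mean coefficient ᾱ = A/S = 0.1751.
−S·ln(1−ᾱ) = −234.2 × ln(1 − 0.1751) = 45.082.
V = 11.3 × 5.7 × 3.1 = 199.671 m³.
T = 0.161·V/[−S·ln(1−ᾱ)] = 0.161·199.671/45.082 = 0.71 s.

0.71 seconds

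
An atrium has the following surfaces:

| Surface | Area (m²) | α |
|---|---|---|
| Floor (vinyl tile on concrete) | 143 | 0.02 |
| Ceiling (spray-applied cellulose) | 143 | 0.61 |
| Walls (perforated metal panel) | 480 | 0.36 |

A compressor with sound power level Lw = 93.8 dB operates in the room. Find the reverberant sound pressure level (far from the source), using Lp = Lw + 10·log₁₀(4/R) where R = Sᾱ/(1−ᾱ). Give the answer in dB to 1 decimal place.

A = 262.890 sabins; S = 766.0 m².
ᾱ = 0.3432, so room constant R = A/(1−ᾱ) = 400.259 m².
Lp = Lw + 10 log₁₀(4/R) = 93.8 -20.00 = 73.8 dB.

73.8 dB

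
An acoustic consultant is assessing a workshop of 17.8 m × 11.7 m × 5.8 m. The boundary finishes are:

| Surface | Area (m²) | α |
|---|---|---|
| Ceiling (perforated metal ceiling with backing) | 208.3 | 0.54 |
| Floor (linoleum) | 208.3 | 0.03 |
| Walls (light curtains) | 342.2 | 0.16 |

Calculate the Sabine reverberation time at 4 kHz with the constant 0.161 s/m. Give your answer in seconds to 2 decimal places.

Total absorption A = 208.3*0.54 + 208.3*0.03 + 342.2*0.16
  = 112.482 + 6.249 + 54.752 = 173.483 m² sabins.
V = 17.8·11.7·5.8 = 1207.908 m³.
Sabine: RT60 = 0.161 × 1207.908 / 173.483 = 1.12 s.

1.12 s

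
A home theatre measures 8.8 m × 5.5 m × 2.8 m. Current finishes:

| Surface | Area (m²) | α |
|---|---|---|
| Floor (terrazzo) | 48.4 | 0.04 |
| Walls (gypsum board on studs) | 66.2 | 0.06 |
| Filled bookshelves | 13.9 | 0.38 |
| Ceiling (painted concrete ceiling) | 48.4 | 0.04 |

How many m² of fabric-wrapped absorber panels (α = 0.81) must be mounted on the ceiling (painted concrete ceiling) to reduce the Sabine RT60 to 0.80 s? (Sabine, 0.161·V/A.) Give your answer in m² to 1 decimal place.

A₁ = Σ Sᵢαᵢ = 48.4*0.04 + 66.2*0.06 + 13.9*0.38 + 48.4*0.04 = 13.126 sabins.
Required A₂ = 0.161·135.52/0.80 = 27.273 sabins.
Absorption to add: 27.273 − 13.126 = 14.147 sabins.
Each m² of panel replacing the ceiling (painted concrete ceiling) adds (0.81 − 0.04) = 0.77 sabins.
Area = ΔA/Δα = 14.147/0.77 = 18.4 m².

18.4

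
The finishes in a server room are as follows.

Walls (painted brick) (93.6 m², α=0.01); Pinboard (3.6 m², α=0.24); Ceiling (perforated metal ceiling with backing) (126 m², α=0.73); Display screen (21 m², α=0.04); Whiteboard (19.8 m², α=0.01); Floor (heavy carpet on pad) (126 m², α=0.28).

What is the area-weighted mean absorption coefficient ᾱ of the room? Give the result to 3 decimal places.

0.334

Total surface area S = 390.0 m².
A = 93.6·0.01 + 3.6·0.24 + 126·0.73 + 21·0.04 + 19.8·0.01 + 126·0.28 = 130.098 sabins.
ᾱ = A/S = 0.334.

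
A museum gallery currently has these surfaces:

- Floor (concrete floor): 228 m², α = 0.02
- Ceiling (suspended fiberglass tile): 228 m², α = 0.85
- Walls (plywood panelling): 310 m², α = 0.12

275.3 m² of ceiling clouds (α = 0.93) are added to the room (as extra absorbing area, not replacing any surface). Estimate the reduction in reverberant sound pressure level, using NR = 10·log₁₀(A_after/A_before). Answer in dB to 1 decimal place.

3.2 dB

Summing Sᵢαᵢ: 4.560 + 193.800 + 37.200 → A_before = 235.560 sabins.
Added absorption = 275.3 × 0.93 = 256.029 sabins.
New total A_after = 491.589 sabins.
Reduction = 10 log₁₀(A_after/A_before) = 10 log₁₀(2.0869) = 3.2 dB.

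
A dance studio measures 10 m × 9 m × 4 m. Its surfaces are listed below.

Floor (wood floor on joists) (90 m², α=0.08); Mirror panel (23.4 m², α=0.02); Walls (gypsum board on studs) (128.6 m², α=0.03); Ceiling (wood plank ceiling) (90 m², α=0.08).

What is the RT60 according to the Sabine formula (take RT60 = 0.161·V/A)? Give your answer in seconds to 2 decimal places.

3.10 sec

Summing Sᵢαᵢ: 7.200 + 0.468 + 3.858 + 7.200 → A = 18.726 sabins.
Room volume: 360 m³.
T = 0.161 V/A = 0.161·360/18.726 = 3.10 s.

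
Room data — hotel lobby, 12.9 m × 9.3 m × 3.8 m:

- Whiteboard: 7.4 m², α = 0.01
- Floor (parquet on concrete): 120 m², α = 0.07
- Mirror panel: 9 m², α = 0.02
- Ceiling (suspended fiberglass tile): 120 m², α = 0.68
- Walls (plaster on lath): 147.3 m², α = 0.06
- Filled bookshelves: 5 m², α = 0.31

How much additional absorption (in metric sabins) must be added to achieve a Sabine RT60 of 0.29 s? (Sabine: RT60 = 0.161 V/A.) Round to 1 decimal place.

A₁ = Σ Sᵢαᵢ = 7.4·0.01 + 120·0.07 + 9·0.02 + 120·0.68 + 147.3·0.06 + 5·0.31 = 100.642 sabins.
For T = 0.29 s, need A₂ = 0.161·V/T = 0.161·455.886/0.29 = 253.095 sabins.
ΔA = A₂ − A₁ = 253.095 − 100.642 = 152.5 sabins.

152.5 sabins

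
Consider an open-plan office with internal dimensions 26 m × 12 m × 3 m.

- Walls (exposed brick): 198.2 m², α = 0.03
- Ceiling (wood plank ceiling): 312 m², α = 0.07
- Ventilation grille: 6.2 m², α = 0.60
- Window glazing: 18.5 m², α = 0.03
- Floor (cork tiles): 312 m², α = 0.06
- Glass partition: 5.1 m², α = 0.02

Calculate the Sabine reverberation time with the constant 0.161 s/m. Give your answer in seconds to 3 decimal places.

A = Σ Sᵢαᵢ = 198.2·0.03 + 312·0.07 + 6.2·0.60 + 18.5·0.03 + 312·0.06 + 5.1·0.02 = 50.883 sabins.
Volume V = 26 × 12 × 3 = 936 m³.
RT60 = 0.161 · V / A = 0.161 × 936 / 50.883 = 2.962 s.

2.962 s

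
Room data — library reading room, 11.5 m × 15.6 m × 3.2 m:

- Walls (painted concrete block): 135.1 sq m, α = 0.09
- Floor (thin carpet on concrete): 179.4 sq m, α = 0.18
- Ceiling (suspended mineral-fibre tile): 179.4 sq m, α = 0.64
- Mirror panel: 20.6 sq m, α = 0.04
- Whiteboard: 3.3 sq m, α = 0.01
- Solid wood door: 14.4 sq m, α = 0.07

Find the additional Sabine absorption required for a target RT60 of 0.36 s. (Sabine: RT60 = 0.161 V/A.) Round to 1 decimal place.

95.6 sabins

Summing Sᵢαᵢ: 12.159 + 32.292 + 114.816 + 0.824 + 0.033 + 1.008 → A₁ = 161.132 sabins.
V = 574.08 m³. Required absorption A₂ = 0.161 × 574.08 / 0.36 = 256.741 sabins.
Additional absorption ΔA = 256.741 − 161.132 = 95.6 sabins.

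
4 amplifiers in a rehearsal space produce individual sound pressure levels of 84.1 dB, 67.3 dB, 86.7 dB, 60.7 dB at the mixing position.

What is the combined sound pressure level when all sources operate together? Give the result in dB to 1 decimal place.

Converting to relative power and adding: 10^(84.1/10) + 10^(67.3/10) + 10^(86.7/10) + 10^(60.7/10) = 7.313e+08.
Combined level = 10 log₁₀(7.313e+08) = 88.6 dB.

88.6 dB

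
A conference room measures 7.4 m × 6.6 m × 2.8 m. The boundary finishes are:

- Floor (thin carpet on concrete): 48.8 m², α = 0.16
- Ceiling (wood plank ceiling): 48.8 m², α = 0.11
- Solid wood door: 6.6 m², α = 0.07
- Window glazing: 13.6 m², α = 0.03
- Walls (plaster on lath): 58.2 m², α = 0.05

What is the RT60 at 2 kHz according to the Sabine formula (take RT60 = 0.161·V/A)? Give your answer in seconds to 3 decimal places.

1.298 sec

A = Σ Sᵢαᵢ = 48.8*0.16 + 48.8*0.11 + 6.6*0.07 + 13.6*0.03 + 58.2*0.05 = 16.956 sabins.
Volume V = 7.4 × 6.6 × 2.8 = 136.752 m³.
RT60 = 0.161 · V / A = 0.161 × 136.752 / 16.956 = 1.298 s.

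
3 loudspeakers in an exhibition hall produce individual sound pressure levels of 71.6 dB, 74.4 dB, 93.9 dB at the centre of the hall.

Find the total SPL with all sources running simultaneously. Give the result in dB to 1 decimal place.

94.0 dB

Sum in the linear (power) domain: Σ 10^(Lᵢ/10) = 10^(71.6/10) + 10^(74.4/10) + 10^(93.9/10) = 2.497e+09.
L_total = 10·log₁₀(2.497e+09) = 94.0 dB.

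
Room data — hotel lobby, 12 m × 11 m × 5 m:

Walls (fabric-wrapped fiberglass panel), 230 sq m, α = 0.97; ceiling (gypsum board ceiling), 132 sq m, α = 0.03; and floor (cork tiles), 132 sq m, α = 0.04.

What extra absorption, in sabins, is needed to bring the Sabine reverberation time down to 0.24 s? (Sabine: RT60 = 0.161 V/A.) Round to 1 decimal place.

210.4 sabins

Equivalent absorption area: A₁ = 230×0.97 + 132×0.03 + 132×0.04 = 232.340 sq m.
Target A₂ = 0.161·660/0.24 = 442.750 sabins (V = 660 m³).
ΔA = A₂ − A₁ = 442.750 − 232.340 = 210.4 sabins.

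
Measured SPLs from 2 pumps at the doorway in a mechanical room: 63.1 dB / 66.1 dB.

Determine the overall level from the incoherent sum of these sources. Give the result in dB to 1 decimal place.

Σ 10^(Lᵢ/10) = 6.116e+06.
L_total = 10·log₁₀(6.116e+06) = 67.9 dB.

67.9 dB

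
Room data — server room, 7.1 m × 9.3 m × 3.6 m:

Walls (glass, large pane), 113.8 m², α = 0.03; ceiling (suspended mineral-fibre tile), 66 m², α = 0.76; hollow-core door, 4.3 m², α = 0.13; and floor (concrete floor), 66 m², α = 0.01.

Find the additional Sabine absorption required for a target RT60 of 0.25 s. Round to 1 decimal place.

Summing Sᵢαᵢ: 3.414 + 50.160 + 0.559 + 0.660 → A₁ = 54.793 sabins.
Target A₂ = 0.161·237.708/0.25 = 153.084 sabins (V = 237.708 m³).
Shortfall: 153.084 − 54.793 = 98.3 sabins.

98.3 sabins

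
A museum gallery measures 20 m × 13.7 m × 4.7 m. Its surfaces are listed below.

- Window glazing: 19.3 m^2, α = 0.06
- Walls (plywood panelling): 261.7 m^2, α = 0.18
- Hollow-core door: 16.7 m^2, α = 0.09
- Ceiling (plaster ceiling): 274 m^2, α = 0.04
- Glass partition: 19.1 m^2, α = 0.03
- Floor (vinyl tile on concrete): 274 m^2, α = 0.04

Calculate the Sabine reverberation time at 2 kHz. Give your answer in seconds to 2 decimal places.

Summing Sᵢαᵢ: 1.158 + 47.106 + 1.503 + 10.960 + 0.573 + 10.960 → A = 72.260 sabins.
Room volume: 1287.8 m³.
Sabine: RT60 = 0.161 × 1287.8 / 72.260 = 2.87 s.

2.87 s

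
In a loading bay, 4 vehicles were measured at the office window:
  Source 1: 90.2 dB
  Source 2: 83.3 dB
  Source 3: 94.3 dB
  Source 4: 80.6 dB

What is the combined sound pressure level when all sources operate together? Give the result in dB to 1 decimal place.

Sum in the linear (power) domain: Σ 10^(Lᵢ/10) = 10^(90.2/10) + 10^(83.3/10) + 10^(94.3/10) + 10^(80.6/10) = 4.067e+09.
Combined level = 10 log₁₀(4.067e+09) = 96.1 dB.

96.1 dB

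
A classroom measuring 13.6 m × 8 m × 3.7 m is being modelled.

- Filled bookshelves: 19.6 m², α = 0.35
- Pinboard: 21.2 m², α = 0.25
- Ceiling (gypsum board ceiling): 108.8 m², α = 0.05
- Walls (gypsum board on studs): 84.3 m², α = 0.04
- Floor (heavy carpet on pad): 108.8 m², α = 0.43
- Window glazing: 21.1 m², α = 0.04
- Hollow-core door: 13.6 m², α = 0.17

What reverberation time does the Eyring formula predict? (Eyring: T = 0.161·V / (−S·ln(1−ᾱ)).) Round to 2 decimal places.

0.83 s

S = Σ Sᵢ = 377.4 m².
Absorption A = 19.6·0.35 + 21.2·0.25 + 108.8·0.05 + 84.3·0.04 + 108.8·0.43 + 21.1·0.04 + 13.6·0.17 = 70.912 sabins.
ᾱ = 70.912 / 377.4 = 0.1879.
−S·ln(1−ᾱ) = −377.4 × ln(1 − 0.1879) = 78.549.
V = 13.6 × 8 × 3.7 = 402.56 m³.
T = 0.161·V/[−S·ln(1−ᾱ)] = 0.161·402.56/78.549 = 0.83 s.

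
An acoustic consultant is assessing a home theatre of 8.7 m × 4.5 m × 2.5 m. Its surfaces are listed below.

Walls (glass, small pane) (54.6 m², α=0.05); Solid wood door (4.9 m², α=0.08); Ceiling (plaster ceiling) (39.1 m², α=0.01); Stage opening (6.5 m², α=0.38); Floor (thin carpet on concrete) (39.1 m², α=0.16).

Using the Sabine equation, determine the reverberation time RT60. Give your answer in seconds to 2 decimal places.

1.29 sec

A = Σ Sᵢαᵢ = 54.6*0.05 + 4.9*0.08 + 39.1*0.01 + 6.5*0.38 + 39.1*0.16 = 12.239 sabins.
V = 8.7·4.5·2.5 = 97.875 m³.
Sabine: RT60 = 0.161 × 97.875 / 12.239 = 1.29 s.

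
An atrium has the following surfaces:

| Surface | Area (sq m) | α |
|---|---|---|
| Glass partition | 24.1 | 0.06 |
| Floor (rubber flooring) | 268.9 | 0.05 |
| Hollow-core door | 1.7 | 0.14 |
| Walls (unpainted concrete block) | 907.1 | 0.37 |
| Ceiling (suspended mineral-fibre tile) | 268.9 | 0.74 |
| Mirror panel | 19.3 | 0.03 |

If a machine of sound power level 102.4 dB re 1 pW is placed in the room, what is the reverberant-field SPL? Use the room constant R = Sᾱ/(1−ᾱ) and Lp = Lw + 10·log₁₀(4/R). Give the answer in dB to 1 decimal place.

Σ(Sᵢαᵢ) = 24.1×0.06 + 268.9×0.05 + 1.7×0.14 + 907.1×0.37 + 268.9×0.74 + 19.3×0.03 = 550.321; total area S = 1490.0 sq m.
ᾱ = 0.3693, so room constant R = A/(1−ᾱ) = 872.556 sq m.
Lp = Lw + 10 log₁₀(4/R) = 102.4 -23.39 = 79.0 dB.

79.0 dB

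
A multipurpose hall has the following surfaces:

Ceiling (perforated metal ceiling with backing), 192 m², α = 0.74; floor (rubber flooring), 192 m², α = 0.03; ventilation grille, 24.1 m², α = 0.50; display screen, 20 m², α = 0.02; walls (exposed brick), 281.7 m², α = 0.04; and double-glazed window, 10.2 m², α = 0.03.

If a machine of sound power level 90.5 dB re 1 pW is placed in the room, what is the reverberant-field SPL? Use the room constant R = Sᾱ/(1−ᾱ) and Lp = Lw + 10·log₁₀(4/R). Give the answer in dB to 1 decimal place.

73.0 dB

A = 171.864 sabins; S = 720.0 m².
ᾱ = 171.864/720.0 = 0.2387; R = Sᾱ/(1−ᾱ) = 171.864/(1−0.2387) = 225.751 m².
Lp = Lw + 10 log₁₀(4/R) = 90.5 -17.52 = 73.0 dB.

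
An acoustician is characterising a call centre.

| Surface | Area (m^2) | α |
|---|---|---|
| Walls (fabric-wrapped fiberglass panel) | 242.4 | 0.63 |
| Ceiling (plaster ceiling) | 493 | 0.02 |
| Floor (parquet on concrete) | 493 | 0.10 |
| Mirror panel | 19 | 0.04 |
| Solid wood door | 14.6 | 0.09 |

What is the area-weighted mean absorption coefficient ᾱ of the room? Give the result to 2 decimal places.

Total surface area S = 1262.0 m^2.
Weighted sum Σ Sα = 213.946.
ᾱ = 213.946 / 1262.0 = 0.17.

0.17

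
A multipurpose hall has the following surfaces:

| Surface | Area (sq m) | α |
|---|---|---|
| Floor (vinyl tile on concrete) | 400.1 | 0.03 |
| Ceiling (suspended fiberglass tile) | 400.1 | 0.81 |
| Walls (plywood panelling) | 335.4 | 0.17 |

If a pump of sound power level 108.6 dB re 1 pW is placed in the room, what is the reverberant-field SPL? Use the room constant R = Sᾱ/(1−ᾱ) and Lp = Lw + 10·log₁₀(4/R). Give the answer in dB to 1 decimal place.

A = 393.102 sabins; S = 1135.6 sq m.
ᾱ = 393.102/1135.6 = 0.3462; R = Sᾱ/(1−ᾱ) = 393.102/(1−0.3462) = 601.257 sq m.
Lp = 108.6 + 10·log₁₀(4/601.257) = 108.6 + (-21.77) = 86.8 dB.

86.8 dB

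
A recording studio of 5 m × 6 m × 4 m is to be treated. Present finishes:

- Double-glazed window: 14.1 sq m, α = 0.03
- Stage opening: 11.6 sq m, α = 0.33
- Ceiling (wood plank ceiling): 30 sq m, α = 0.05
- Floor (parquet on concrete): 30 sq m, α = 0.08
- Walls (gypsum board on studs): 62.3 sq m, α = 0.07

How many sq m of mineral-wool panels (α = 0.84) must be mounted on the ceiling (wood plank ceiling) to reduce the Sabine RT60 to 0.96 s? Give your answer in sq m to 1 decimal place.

Total absorption A₁ = 14.1×0.03 + 11.6×0.33 + 30×0.05 + 30×0.08 + 62.3×0.07
  = 0.423 + 3.828 + 1.500 + 2.400 + 4.361 = 12.512 sq m sabins.
Required A₂ = 0.161·120/0.96 = 20.125 sabins.
Absorption to add: 20.125 − 12.512 = 7.613 sabins.
Net gain per sq m: Δα = 0.84 − 0.05 = 0.79.
Area = ΔA/Δα = 7.613/0.79 = 9.6 sq m.

9.6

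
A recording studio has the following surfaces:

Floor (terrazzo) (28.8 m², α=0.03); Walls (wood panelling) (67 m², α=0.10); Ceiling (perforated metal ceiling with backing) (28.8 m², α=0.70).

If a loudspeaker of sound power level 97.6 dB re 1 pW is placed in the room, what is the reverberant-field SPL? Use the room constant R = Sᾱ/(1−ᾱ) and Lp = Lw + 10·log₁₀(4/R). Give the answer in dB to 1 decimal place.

88.1 dB

Σ(Sᵢαᵢ) = 28.8×0.03 + 67×0.10 + 28.8×0.70 = 27.724; total area S = 124.6 m².
ᾱ = 27.724/124.6 = 0.2225; R = Sᾱ/(1−ᾱ) = 27.724/(1−0.2225) = 35.658 m².
Lp = Lw + 10 log₁₀(4/R) = 97.6 -9.50 = 88.1 dB.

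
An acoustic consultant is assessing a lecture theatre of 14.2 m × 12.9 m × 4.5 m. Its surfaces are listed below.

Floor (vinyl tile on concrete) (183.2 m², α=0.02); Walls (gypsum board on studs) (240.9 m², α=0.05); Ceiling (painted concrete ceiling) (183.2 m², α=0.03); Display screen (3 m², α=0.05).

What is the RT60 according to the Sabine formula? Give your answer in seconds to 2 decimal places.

6.21 seconds

Equivalent absorption area: A = 183.2×0.02 + 240.9×0.05 + 183.2×0.03 + 3×0.05 = 21.355 m².
Room volume: 824.31 m³.
T = 0.161 V/A = 0.161·824.31/21.355 = 6.21 s.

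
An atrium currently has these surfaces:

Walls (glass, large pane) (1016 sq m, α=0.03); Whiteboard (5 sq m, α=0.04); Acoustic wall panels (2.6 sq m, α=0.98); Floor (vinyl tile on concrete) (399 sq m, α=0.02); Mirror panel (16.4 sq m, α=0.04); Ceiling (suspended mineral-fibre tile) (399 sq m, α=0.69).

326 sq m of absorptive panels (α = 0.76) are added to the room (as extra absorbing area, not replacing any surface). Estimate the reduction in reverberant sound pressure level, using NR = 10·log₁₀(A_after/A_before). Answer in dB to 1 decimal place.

2.5 dB

Summing Sᵢαᵢ: 30.480 + 0.200 + 2.548 + 7.980 + 0.656 + 275.310 → A_before = 317.174 sabins.
Treatment contributes 326·0.76 = 247.760 sabins.
New total A_after = 564.934 sabins.
NR = 10·log₁₀(564.934/317.174) = 2.5 dB.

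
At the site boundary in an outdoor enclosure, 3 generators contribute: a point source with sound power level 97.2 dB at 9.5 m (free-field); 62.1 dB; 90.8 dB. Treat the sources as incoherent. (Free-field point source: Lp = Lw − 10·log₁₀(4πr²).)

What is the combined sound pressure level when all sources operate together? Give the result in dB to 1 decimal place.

Source at 9.5 m: Lp = 97.2 − 10·log₁₀(4π·9.5²) = 97.2 − 10·log₁₀(1134.115) = 66.7 dB.
Σ 10^(Lᵢ/10) = 1.209e+09.
L_total = 10·log₁₀(1.209e+09) = 90.8 dB.

90.8 dB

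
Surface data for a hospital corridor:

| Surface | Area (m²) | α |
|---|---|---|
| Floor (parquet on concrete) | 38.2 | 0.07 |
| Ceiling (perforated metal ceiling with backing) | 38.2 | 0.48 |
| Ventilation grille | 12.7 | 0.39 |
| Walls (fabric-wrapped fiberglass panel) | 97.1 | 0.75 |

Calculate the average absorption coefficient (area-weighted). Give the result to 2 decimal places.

S = Σ Sᵢ = 38.2 + 38.2 + 12.7 + 97.1 = 186.2 m².
Σ(Sᵢαᵢ) = 38.2·0.07 + 38.2·0.48 + 12.7·0.39 + 97.1·0.75 = 98.788.
ᾱ = A/S = 0.53.

0.53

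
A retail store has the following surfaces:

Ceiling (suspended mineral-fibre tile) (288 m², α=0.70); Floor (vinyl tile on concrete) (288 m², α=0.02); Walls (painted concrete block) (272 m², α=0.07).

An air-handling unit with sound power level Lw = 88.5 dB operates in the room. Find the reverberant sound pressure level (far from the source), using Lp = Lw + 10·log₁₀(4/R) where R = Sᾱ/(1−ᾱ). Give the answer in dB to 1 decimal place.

Σ(Sᵢαᵢ) = 288×0.70 + 288×0.02 + 272×0.07 = 226.400; total area S = 848.0 m².
ᾱ = 0.2670, so room constant R = A/(1−ᾱ) = 308.868 m².
Lp = 88.5 + 10·log₁₀(4/308.868) = 88.5 + (-18.88) = 69.6 dB.

69.6 dB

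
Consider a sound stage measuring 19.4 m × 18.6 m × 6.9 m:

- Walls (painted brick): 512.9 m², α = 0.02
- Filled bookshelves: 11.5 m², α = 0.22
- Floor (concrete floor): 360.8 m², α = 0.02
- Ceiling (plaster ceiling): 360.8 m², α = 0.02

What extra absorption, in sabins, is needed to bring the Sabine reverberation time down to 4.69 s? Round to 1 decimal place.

Equivalent absorption area: A₁ = 512.9×0.02 + 11.5×0.22 + 360.8×0.02 + 360.8×0.02 = 27.220 m².
V = 2489.796 m³. Required absorption A₂ = 0.161 × 2489.796 / 4.69 = 85.471 sabins.
Additional absorption ΔA = 85.471 − 27.220 = 58.3 sabins.

58.3 sabins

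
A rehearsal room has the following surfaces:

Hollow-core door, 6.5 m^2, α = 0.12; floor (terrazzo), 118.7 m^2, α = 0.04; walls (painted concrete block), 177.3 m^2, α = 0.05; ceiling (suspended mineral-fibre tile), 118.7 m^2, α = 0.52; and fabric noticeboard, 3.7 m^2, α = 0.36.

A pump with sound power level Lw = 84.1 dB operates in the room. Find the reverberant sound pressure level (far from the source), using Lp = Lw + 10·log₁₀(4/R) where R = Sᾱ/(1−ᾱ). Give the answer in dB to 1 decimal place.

70.4 dB

A = 77.449 sabins; S = 424.9 m^2.
ᾱ = 77.449/424.9 = 0.1823; R = Sᾱ/(1−ᾱ) = 77.449/(1−0.1823) = 94.716 m^2.
Lp = 84.1 + 10·log₁₀(4/94.716) = 84.1 + (-13.74) = 70.4 dB.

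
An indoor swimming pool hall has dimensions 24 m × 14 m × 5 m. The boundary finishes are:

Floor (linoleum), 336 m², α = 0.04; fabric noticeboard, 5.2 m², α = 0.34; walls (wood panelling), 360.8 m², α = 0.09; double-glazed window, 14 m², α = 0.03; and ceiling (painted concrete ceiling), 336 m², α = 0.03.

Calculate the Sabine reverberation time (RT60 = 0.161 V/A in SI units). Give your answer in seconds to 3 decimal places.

Equivalent absorption area: A = 336·0.04 + 5.2·0.34 + 360.8·0.09 + 14·0.03 + 336·0.03 = 58.180 m².
Volume V = 24 × 14 × 5 = 1680 m³.
RT60 = 0.161 · V / A = 0.161 × 1680 / 58.180 = 4.649 s.

4.649 sec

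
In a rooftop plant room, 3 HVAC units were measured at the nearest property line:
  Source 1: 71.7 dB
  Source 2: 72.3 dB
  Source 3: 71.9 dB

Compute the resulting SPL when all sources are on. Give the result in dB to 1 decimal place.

76.7 dB

Σ 10^(Lᵢ/10) = 4.726e+07.
Combined level = 10 log₁₀(4.726e+07) = 76.7 dB.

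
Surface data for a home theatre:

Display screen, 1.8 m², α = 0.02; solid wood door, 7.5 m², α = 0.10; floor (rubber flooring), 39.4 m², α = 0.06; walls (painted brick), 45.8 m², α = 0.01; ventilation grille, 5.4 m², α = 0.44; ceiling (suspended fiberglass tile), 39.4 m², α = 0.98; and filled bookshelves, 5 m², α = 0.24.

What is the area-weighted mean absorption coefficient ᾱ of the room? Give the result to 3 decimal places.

Total surface area S = 144.3 m².
A = 1.8×0.02 + 7.5×0.10 + 39.4×0.06 + 45.8×0.01 + 5.4×0.44 + 39.4×0.98 + 5×0.24 = 45.796 sabins.
ᾱ = 45.796 / 144.3 = 0.317.

0.317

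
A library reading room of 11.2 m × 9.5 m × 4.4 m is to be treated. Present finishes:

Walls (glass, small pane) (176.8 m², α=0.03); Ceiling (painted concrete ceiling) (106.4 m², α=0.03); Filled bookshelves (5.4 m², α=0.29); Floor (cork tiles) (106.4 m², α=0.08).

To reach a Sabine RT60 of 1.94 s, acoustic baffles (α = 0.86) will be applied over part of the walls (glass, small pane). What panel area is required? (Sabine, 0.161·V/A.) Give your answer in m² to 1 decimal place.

Summing Sᵢαᵢ: 5.304 + 3.192 + 1.566 + 8.512 → A₁ = 18.574 sabins.
V = 468.16 m³. Target absorption A₂ = 0.161 × 468.16 / 1.94 = 38.852 sabins.
Absorption to add: 38.852 − 18.574 = 20.278 sabins.
Each m² of panel replacing the walls (glass, small pane) adds (0.86 − 0.03) = 0.83 sabins.
Area = ΔA/Δα = 20.278/0.83 = 24.4 m².

24.4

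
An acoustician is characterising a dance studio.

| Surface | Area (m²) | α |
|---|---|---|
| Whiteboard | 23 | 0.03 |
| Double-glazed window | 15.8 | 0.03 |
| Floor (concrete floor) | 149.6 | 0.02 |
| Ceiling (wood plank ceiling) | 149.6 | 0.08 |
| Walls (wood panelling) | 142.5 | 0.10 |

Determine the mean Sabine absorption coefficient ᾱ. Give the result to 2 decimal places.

0.06

Total surface area S = 480.5 m².
A = 23×0.03 + 15.8×0.03 + 149.6×0.02 + 149.6×0.08 + 142.5×0.10 = 30.374 sabins.
ᾱ = 30.374 / 480.5 = 0.06.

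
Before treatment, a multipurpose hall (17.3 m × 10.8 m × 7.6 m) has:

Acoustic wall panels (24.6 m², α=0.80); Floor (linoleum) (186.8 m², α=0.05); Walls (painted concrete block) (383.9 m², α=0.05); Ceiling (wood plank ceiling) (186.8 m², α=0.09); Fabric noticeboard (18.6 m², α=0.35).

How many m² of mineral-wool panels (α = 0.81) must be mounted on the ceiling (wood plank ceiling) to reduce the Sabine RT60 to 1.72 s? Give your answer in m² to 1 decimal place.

85.3

Equivalent absorption area: A₁ = 24.6·0.80 + 186.8·0.05 + 383.9·0.05 + 186.8·0.09 + 18.6·0.35 = 71.537 m².
V = 1419.984 m³. Target absorption A₂ = 0.161 × 1419.984 / 1.72 = 132.917 sabins.
ΔA needed = 132.917 − 71.537 = 61.380 sabins.
Each m² of panel replacing the ceiling (wood plank ceiling) adds (0.81 − 0.09) = 0.72 sabins.
Panel area = 61.380 / 0.72 = 85.3 m².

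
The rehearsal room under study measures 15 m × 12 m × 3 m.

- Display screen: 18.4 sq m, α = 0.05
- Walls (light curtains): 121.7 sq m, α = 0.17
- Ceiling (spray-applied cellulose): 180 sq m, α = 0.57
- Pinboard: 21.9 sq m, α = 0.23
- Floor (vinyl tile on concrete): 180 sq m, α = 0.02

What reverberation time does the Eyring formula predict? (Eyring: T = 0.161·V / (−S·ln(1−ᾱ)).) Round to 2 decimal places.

0.57 sec

S = Σ Sᵢ = 522.0 sq m.
Σ(Sᵢαᵢ) = 18.4×0.05 + 121.7×0.17 + 180×0.57 + 21.9×0.23 + 180×0.02 = 132.846.
ᾱ = 132.846 / 522.0 = 0.2545.
−S·ln(1−ᾱ) = −522.0 × ln(1 − 0.2545) = 153.311.
V = 15 × 12 × 3 = 540 m³.
RT60 = 0.161 × 540 / 153.311 = 0.57 s.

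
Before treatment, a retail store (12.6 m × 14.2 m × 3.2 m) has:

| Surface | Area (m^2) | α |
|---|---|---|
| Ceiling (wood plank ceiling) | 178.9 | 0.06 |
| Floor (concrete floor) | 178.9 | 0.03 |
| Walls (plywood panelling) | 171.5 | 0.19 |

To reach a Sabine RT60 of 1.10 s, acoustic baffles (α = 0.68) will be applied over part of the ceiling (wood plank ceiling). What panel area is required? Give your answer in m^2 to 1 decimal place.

56.6

A₁ = Σ Sᵢαᵢ = 178.9×0.06 + 178.9×0.03 + 171.5×0.19 = 48.686 sabins.
V = 572.544 m³. Target absorption A₂ = 0.161 × 572.544 / 1.10 = 83.800 sabins.
ΔA needed = 83.800 − 48.686 = 35.114 sabins.
Net gain per m^2: Δα = 0.68 − 0.06 = 0.62.
Panel area = 35.114 / 0.62 = 56.6 m^2.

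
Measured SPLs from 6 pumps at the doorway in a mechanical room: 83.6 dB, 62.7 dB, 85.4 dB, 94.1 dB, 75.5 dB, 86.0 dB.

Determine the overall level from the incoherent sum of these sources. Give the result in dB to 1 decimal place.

Sum in the linear (power) domain: Σ 10^(Lᵢ/10) = 10^(83.6/10) + 10^(62.7/10) + 10^(85.4/10) + 10^(94.1/10) + 10^(75.5/10) + 10^(86.0/10) = 3.582e+09.
Back to dB: 10·log₁₀ Σ = 95.5 dB.

95.5 dB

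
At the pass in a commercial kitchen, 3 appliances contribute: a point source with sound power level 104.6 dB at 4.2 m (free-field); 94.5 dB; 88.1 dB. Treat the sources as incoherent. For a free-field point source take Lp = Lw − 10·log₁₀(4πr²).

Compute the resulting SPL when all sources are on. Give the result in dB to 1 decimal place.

Source at 4.2 m: Lp = 104.6 − 10·log₁₀(4π·4.2²) = 104.6 − 10·log₁₀(221.671) = 81.1 dB.
Sum in the linear (power) domain: Σ 10^(Lᵢ/10) = 10^(81.1/10) + 10^(94.5/10) + 10^(88.1/10) = 3.593e+09.
Back to dB: 10·log₁₀ Σ = 95.6 dB.

95.6 dB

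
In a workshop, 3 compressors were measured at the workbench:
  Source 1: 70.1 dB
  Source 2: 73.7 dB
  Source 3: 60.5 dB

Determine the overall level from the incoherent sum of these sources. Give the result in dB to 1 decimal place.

75.4 dB

Sum in the linear (power) domain: Σ 10^(Lᵢ/10) = 10^(70.1/10) + 10^(73.7/10) + 10^(60.5/10) = 3.48e+07.
Combined level = 10 log₁₀(3.48e+07) = 75.4 dB.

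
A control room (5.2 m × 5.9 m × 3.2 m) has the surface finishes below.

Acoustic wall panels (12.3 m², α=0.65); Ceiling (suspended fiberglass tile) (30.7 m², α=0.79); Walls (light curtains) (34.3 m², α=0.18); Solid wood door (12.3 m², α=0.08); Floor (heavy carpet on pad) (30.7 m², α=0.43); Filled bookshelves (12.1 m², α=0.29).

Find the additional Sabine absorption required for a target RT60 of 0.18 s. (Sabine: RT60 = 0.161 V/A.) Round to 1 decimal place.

Summing Sᵢαᵢ: 7.995 + 24.253 + 6.174 + 0.984 + 13.201 + 3.509 → A₁ = 56.116 sabins.
Target A₂ = 0.161·98.176/0.18 = 87.813 sabins (V = 98.176 m³).
Additional absorption ΔA = 87.813 − 56.116 = 31.7 sabins.

31.7 sabins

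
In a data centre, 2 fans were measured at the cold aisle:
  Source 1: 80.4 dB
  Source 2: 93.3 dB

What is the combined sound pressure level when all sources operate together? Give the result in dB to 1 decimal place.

Sum in the linear (power) domain: Σ 10^(Lᵢ/10) = 10^(80.4/10) + 10^(93.3/10) = 2.248e+09.
L_total = 10·log₁₀(2.248e+09) = 93.5 dB.

93.5 dB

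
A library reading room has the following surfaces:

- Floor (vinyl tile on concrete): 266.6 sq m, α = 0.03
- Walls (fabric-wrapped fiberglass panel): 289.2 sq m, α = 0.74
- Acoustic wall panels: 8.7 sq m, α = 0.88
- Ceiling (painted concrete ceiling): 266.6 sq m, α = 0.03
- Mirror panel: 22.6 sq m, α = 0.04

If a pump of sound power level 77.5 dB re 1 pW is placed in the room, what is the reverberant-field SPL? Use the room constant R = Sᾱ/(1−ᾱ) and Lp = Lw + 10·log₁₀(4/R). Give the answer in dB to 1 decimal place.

58.3 dB

A = 238.564 sabins; S = 853.7 sq m.
ᾱ = 238.564/853.7 = 0.2794; R = Sᾱ/(1−ᾱ) = 238.564/(1−0.2794) = 331.063 sq m.
Lp = 77.5 + 10·log₁₀(4/331.063) = 77.5 + (-19.18) = 58.3 dB.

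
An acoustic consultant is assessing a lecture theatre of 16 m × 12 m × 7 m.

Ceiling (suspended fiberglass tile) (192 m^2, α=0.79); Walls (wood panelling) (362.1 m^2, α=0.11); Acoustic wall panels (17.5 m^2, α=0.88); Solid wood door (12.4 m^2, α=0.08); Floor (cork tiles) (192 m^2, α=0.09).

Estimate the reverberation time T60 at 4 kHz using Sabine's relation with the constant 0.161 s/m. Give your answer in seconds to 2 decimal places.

0.96 seconds

Equivalent absorption area: A = 192×0.79 + 362.1×0.11 + 17.5×0.88 + 12.4×0.08 + 192×0.09 = 225.183 m^2.
V = 16·12·7 = 1344 m³.
Sabine: RT60 = 0.161 × 1344 / 225.183 = 0.96 s.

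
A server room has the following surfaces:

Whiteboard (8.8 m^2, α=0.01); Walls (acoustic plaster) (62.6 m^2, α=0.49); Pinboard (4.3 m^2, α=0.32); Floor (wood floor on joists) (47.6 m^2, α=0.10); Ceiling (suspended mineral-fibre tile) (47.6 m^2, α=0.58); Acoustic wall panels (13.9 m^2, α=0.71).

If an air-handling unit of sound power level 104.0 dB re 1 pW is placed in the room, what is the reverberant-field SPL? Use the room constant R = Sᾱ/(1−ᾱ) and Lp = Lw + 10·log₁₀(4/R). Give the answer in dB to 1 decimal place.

89.1 dB

Σ(Sᵢαᵢ) = 8.8·0.01 + 62.6·0.49 + 4.3·0.32 + 47.6·0.10 + 47.6·0.58 + 13.9·0.71 = 74.375; total area S = 184.8 m^2.
ᾱ = 0.4025, so room constant R = A/(1−ᾱ) = 124.477 m^2.
Lp = 104.0 + 10·log₁₀(4/124.477) = 104.0 + (-14.93) = 89.1 dB.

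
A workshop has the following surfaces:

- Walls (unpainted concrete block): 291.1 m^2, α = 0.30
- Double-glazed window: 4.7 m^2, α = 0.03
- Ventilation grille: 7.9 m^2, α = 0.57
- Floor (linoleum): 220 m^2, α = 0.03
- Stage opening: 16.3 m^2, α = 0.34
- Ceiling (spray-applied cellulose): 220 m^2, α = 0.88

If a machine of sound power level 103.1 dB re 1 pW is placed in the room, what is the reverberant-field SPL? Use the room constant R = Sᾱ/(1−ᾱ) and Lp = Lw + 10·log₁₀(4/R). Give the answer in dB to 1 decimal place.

82.2 dB

A = 297.716 sabins; S = 760.0 m^2.
ᾱ = 0.3917, so room constant R = A/(1−ᾱ) = 489.423 m^2.
Lp = Lw + 10 log₁₀(4/R) = 103.1 -20.88 = 82.2 dB.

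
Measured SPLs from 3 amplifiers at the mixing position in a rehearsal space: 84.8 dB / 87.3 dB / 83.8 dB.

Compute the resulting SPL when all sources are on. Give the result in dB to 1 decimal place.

Σ 10^(Lᵢ/10) = 1.079e+09.
L_total = 10·log₁₀(1.079e+09) = 90.3 dB.

90.3 dB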